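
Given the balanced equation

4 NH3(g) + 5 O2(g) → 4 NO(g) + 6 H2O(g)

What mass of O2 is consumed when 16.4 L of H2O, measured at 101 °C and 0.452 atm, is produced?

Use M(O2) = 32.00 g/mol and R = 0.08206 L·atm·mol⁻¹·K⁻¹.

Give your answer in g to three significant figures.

n(H2O) = PV/RT = (0.452 × 16.4) / (0.08206 × 374.15) = 0.2414 mol
n(O2) = (5/6) × 0.2414 = 0.2012 mol
m(O2) = 0.2012 × 32.00 = 6.438 g

6.44 g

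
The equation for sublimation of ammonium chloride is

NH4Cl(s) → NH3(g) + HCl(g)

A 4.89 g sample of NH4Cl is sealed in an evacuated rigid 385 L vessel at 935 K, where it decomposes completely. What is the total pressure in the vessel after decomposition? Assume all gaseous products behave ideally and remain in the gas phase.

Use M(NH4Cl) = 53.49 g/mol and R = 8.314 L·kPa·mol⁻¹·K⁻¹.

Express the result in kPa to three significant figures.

n(NH4Cl) = 4.89 / 53.49 = 0.09142 mol
n(gas produced) = (2/1) × 0.09142 = 0.1828 mol
P = nRT/V = 0.1828 × 8.314 × 935 / 385 = 3.691 kPa

3.69 kPa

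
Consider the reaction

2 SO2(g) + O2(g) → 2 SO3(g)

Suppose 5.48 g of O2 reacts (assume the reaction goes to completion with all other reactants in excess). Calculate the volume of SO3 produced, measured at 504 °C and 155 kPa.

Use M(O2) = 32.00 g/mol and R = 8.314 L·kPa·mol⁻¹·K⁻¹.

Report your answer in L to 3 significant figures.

14.3 L

n(O2) = 5.480 / 32.00 = 0.1713 mol
n(SO3) = (2/1) × 0.1713 = 0.3426 mol
V = nRT/P = 0.3426 × 8.314 × 777.15 / 155 = 14.28 L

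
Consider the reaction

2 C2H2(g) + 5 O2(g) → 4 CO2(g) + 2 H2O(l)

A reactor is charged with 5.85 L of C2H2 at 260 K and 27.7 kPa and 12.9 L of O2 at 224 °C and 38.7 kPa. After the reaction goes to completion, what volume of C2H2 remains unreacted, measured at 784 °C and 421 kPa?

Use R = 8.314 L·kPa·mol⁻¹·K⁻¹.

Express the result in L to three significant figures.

n(C2H2) = PV/RT = (27.7 × 5.85) / (8.314 × 260) = 0.07496 mol
n(O2) = PV/RT = (38.7 × 12.9) / (8.314 × 497.15) = 0.1208 mol
For 0.07496 mol C2H2, stoichiometry requires (5/2) × 0.07496 = 0.1874 mol O2; 0.1208 mol is available, so O2 is limiting.
n(C2H2) consumed = (2/5) × 0.1208 = 0.04832 mol; remaining = 0.07496 − 0.04832 = 0.02664 mol
V(C2H2) = nRT/P = 0.02664 × 8.314 × 1057.15 / 421 = 0.5562 L

0.556 L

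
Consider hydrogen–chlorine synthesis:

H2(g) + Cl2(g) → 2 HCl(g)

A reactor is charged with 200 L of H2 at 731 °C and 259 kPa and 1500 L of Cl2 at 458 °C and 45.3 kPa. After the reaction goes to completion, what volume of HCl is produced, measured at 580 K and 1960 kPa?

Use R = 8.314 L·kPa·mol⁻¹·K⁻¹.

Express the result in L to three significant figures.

30.5 L

n(H2) = PV/RT = (259 × 200) / (8.314 × 1004.15) = 6.205 mol
n(Cl2) = PV/RT = (45.3 × 1500) / (8.314 × 731.15) = 11.18 mol
For 6.205 mol H2, stoichiometry requires (1/1) × 6.205 = 6.205 mol Cl2; 11.18 mol is available, so H2 is limiting.
n(HCl) = (2/1) × 6.205 = 12.41 mol
V(HCl) = nRT/P = 12.41 × 8.314 × 580 / 1960 = 30.53 L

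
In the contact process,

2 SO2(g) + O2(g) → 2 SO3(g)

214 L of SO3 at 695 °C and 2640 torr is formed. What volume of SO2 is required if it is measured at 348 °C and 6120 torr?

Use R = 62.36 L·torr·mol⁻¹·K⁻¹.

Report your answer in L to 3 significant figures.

59.2 L

n(SO3) = PV/RT = (2640 × 214) / (62.36 × 968.15) = 9.358 mol
n(SO2) = (2/2) × 9.358 = 9.358 mol
V = nRT/P = 9.358 × 62.36 × 621.15 / 6120 = 59.23 L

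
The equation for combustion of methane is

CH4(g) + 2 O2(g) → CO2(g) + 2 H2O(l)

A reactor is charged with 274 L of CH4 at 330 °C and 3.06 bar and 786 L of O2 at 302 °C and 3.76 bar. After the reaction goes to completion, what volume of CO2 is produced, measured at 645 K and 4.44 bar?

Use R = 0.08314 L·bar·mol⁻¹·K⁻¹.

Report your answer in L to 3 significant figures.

202 L

n(CH4) = PV/RT = (3.06 × 274) / (0.08314 × 603.15) = 16.72 mol
n(O2) = PV/RT = (3.76 × 786) / (0.08314 × 575.15) = 61.80 mol
For 16.72 mol CH4, stoichiometry requires (2/1) × 16.72 = 33.44 mol O2; 61.80 mol is available, so CH4 is limiting.
n(CO2) = (1/1) × 16.72 = 16.72 mol
V(CO2) = nRT/P = 16.72 × 0.08314 × 645 / 4.44 = 201.9 L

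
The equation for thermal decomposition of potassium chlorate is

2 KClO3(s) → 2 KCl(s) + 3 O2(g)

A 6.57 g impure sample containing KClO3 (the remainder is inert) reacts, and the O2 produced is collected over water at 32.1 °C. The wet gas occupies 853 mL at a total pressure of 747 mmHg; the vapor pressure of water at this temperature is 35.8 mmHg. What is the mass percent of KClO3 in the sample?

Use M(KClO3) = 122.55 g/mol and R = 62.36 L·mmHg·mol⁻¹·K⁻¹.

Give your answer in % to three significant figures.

39.6 %

P(O2) = 747 − 35.8 = 711.2 mmHg
n(O2) = PV/RT = (711.2 × 0.8530) / (62.36 × 305.25) = 0.03187 mol
n(KClO3) = (2/3) × 0.03187 = 0.02125 mol
m(KClO3) = 0.02125 × 122.55 = 2.604 g
%KClO3 = 2.604 / 6.57 × 100 = 39.63%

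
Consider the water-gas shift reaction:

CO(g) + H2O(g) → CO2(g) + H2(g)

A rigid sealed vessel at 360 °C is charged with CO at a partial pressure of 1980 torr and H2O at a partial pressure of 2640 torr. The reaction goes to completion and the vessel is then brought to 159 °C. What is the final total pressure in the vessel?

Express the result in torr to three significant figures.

At constant V, partial pressures at 360 °C are proportional to moles, so apply stoichiometry directly to pressures.
P(H2O) required for 1980 torr of CO = (1/1) × 1980 = 1980 torr; available 2640 torr, so CO is limiting.
P(H2O) remaining = 2640 − (1/1) × 1980 = 660.0 torr
P(gaseous products) = (1+1)/1 × 1980 = 3960 torr
P_total at 360 °C = 660.0 + 3960 = 4620 torr
Scaling to 159 °C: P = 4620 × 432.15/633.15 = 3153 torr

3150 torr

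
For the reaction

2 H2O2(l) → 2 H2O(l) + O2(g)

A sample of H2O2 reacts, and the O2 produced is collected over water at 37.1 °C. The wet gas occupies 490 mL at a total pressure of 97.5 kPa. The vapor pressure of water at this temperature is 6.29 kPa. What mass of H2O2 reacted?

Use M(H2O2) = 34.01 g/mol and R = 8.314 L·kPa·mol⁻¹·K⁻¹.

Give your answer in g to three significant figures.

P(O2) = 97.5 − 6.29 = 91.21 kPa
n(O2) = PV/RT = (91.21 × 0.4900) / (8.314 × 310.25) = 0.01733 mol
n(H2O2) = (2/1) × 0.01733 = 0.03466 mol
m(H2O2) = 0.03466 × 34.01 = 1.179 g

1.18 g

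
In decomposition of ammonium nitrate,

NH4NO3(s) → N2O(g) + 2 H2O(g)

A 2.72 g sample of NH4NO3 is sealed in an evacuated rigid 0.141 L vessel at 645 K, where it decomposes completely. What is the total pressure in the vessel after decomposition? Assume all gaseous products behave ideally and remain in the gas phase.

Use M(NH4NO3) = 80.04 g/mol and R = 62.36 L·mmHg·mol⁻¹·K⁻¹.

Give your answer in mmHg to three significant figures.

29100 mmHg

n(NH4NO3) = 2.72 / 80.04 = 0.03398 mol
n(gas produced) = (3/1) × 0.03398 = 0.1019 mol
P = nRT/V = 0.1019 × 62.36 × 645 / 0.141 = 29070 mmHg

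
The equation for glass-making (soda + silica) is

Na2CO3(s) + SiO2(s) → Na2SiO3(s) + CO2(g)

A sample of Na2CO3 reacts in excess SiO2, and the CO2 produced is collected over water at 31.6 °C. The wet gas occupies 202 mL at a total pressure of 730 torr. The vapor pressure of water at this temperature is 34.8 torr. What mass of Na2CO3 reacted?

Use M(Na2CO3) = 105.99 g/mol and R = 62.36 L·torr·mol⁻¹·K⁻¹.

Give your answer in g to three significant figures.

P(CO2) = 730 − 34.8 = 695.2 torr
n(CO2) = PV/RT = (695.2 × 0.2020) / (62.36 × 304.75) = 0.007389 mol
n(Na2CO3) = (1/1) × 0.007389 = 0.007389 mol
m(Na2CO3) = 0.007389 × 105.99 = 0.7832 g

0.783 g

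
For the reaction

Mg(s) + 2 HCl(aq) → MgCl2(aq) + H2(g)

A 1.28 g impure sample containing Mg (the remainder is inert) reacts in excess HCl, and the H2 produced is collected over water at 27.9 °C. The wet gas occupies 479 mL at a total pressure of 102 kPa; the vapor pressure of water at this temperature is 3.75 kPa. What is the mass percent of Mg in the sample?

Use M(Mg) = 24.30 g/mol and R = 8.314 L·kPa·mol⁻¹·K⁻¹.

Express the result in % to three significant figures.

P(H2) = 102 − 3.75 = 98.25 kPa
n(H2) = PV/RT = (98.25 × 0.4790) / (8.314 × 301.05) = 0.01880 mol
n(Mg) = (1/1) × 0.01880 = 0.01880 mol
m(Mg) = 0.01880 × 24.30 = 0.4568 g
%Mg = 0.4568 / 1.28 × 100 = 35.69%

35.7 %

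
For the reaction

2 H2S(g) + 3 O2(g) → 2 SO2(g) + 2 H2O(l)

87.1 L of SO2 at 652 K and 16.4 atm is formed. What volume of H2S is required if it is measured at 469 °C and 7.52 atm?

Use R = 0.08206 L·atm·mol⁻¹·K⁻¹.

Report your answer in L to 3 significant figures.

n(SO2) = PV/RT = (16.4 × 87.1) / (0.08206 × 652) = 26.70 mol
n(H2S) = (2/2) × 26.70 = 26.70 mol
V = nRT/P = 26.70 × 0.08206 × 742.15 / 7.52 = 216.2 L

216 L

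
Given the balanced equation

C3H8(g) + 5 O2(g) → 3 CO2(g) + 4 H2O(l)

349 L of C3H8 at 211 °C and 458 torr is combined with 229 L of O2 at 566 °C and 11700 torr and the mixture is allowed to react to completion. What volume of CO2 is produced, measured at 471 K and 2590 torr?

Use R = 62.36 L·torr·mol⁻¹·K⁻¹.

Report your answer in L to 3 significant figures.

n(C3H8) = PV/RT = (458 × 349) / (62.36 × 484.15) = 5.294 mol
n(O2) = PV/RT = (11700 × 229) / (62.36 × 839.15) = 51.20 mol
For 5.294 mol C3H8, stoichiometry requires (5/1) × 5.294 = 26.47 mol O2; 51.20 mol is available, so C3H8 is limiting.
n(CO2) = (3/1) × 5.294 = 15.88 mol
V(CO2) = nRT/P = 15.88 × 62.36 × 471 / 2590 = 180.1 L

180 L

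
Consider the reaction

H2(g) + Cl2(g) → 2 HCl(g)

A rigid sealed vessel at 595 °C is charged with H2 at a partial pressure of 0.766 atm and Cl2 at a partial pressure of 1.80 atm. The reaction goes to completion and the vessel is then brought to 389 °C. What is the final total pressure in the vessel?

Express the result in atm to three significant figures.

1.96 atm

With V and T fixed, P_i ∝ n_i, so the mole ratios apply directly to partial pressures at 595 °C.
P(Cl2) required for 0.766 atm of H2 = (1/1) × 0.766 = 0.7660 atm; available 1.80 atm, so H2 is limiting.
P(Cl2) remaining = 1.80 − (1/1) × 0.766 = 1.034 atm
P(gaseous products) = (2)/1 × 0.766 = 1.532 atm
P_total at 595 °C = 1.034 + 1.532 = 2.566 atm
Scaling to 389 °C: P = 2.566 × 662.15/868.15 = 1.957 atm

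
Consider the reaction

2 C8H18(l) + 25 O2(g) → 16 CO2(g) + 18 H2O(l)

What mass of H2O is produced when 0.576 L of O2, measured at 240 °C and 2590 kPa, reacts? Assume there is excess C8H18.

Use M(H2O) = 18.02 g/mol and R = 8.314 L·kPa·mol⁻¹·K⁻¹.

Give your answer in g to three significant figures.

4.54 g

n(O2) = PV/RT = (2590 × 0.576) / (8.314 × 513.15) = 0.3497 mol
n(H2O) = (18/25) × 0.3497 = 0.2518 mol
m(H2O) = 0.2518 × 18.02 = 4.537 g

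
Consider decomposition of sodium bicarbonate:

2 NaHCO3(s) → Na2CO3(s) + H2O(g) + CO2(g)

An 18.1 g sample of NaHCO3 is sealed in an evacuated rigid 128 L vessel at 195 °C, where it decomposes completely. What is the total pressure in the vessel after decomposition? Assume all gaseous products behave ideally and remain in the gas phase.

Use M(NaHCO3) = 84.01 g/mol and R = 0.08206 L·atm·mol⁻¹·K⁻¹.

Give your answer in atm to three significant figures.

0.0647 atm

n(NaHCO3) = 18.1 / 84.01 = 0.2155 mol
n(gas produced) = (2/2) × 0.2155 = 0.2155 mol
P = nRT/V = 0.2155 × 0.08206 × 468.15 / 128 = 0.06468 atm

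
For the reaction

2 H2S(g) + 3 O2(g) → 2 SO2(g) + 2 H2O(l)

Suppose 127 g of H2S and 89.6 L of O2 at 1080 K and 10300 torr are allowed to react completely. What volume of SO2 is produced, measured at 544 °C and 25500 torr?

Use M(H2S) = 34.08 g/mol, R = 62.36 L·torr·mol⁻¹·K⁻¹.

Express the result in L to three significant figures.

n(H2S) = 127 / 34.08 = 3.727 mol
n(O2) = PV/RT = (10300 × 89.6) / (62.36 × 1080) = 13.70 mol
For 3.727 mol H2S, stoichiometry requires (3/2) × 3.727 = 5.590 mol O2; 13.70 mol is available, so H2S is limiting.
n(SO2) = (2/2) × 3.727 = 3.727 mol
V(SO2) = nRT/P = 3.727 × 62.36 × 817.15 / 25500 = 7.448 L

7.45 L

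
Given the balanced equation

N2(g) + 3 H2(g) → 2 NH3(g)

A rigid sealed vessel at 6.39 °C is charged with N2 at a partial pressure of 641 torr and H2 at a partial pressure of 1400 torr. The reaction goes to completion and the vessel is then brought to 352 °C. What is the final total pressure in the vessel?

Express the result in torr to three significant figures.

2480 torr

With V and T fixed, P_i ∝ n_i, so the mole ratios apply directly to partial pressures at 6.39 °C.
P(H2) required for 641 torr of N2 = (3/1) × 641 = 1923 torr; available 1400 torr, so H2 is limiting.
P(N2) remaining = 641 − (1/3) × 1400 = 174.3 torr
P(gaseous products) = (2)/3 × 1400 = 933.3 torr
P_total at 6.39 °C = 174.3 + 933.3 = 1108 torr
Scaling to 352 °C: P = 1108 × 625.15/279.54 = 2478 torr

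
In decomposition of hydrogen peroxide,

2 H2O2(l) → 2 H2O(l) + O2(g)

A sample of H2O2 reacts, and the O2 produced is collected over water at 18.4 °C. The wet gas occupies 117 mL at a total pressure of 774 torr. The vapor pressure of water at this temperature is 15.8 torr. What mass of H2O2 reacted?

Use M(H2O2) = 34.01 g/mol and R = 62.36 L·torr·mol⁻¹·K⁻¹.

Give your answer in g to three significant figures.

0.332 g

P(O2) = 774 − 15.8 = 758.2 torr
n(O2) = PV/RT = (758.2 × 0.1170) / (62.36 × 291.55) = 0.004879 mol
n(H2O2) = (2/1) × 0.004879 = 0.009758 mol
m(H2O2) = 0.009758 × 34.01 = 0.3319 g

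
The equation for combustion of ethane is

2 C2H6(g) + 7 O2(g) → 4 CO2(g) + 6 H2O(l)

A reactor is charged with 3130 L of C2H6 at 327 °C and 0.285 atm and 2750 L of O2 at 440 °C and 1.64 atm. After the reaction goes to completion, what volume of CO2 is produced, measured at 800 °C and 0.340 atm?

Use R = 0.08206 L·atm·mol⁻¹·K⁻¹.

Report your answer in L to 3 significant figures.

n(C2H6) = PV/RT = (0.285 × 3130) / (0.08206 × 600.15) = 18.11 mol
n(O2) = PV/RT = (1.64 × 2750) / (0.08206 × 713.15) = 77.07 mol
For 18.11 mol C2H6, stoichiometry requires (7/2) × 18.11 = 63.38 mol O2; 77.07 mol is available, so C2H6 is limiting.
n(CO2) = (4/2) × 18.11 = 36.22 mol
V(CO2) = nRT/P = 36.22 × 0.08206 × 1073.15 / 0.340 = 9381 L

9380 L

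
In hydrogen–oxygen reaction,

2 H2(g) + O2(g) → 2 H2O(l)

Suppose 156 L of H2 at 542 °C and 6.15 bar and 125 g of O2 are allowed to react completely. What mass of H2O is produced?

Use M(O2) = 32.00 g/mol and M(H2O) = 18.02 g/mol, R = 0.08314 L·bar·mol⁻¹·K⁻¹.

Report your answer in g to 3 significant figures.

141 g

n(H2) = PV/RT = (6.15 × 156) / (0.08314 × 815.15) = 14.16 mol
n(O2) = 125 / 32.00 = 3.906 mol
For 14.16 mol H2, stoichiometry requires (1/2) × 14.16 = 7.080 mol O2; 3.906 mol is available, so O2 is limiting.
n(H2O) = (2/1) × 3.906 = 7.812 mol
m(H2O) = 7.812 × 18.02 = 140.8 g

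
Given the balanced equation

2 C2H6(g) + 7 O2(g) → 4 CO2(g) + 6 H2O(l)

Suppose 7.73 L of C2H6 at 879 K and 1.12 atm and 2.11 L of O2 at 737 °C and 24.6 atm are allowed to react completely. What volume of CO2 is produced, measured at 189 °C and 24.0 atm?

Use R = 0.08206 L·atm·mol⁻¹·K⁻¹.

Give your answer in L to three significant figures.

n(C2H6) = PV/RT = (1.12 × 7.73) / (0.08206 × 879) = 0.1200 mol
n(O2) = PV/RT = (24.6 × 2.11) / (0.08206 × 1010.15) = 0.6262 mol
For 0.1200 mol C2H6, stoichiometry requires (7/2) × 0.1200 = 0.4200 mol O2; 0.6262 mol is available, so C2H6 is limiting.
n(CO2) = (4/2) × 0.1200 = 0.2400 mol
V(CO2) = nRT/P = 0.2400 × 0.08206 × 462.15 / 24.0 = 0.3792 L

0.379 L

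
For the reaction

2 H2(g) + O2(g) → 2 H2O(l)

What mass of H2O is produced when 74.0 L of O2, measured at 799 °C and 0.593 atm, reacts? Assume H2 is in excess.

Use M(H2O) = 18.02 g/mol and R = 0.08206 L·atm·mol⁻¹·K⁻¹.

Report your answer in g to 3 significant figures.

n(O2) = PV/RT = (0.593 × 74.0) / (0.08206 × 1072.15) = 0.4988 mol
n(H2O) = (2/1) × 0.4988 = 0.9976 mol
m(H2O) = 0.9976 × 18.02 = 17.98 g

18.0 g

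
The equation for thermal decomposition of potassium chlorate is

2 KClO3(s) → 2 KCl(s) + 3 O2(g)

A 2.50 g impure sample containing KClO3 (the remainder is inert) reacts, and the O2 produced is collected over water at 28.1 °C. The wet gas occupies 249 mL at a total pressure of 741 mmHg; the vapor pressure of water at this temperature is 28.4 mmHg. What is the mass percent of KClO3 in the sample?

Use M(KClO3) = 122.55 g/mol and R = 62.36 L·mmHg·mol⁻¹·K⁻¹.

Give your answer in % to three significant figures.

P(O2) = 741 − 28.4 = 712.6 mmHg
n(O2) = PV/RT = (712.6 × 0.2490) / (62.36 × 301.25) = 0.009445 mol
n(KClO3) = (2/3) × 0.009445 = 0.006297 mol
m(KClO3) = 0.006297 × 122.55 = 0.7717 g
%KClO3 = 0.7717 / 2.50 × 100 = 30.87%

30.9 %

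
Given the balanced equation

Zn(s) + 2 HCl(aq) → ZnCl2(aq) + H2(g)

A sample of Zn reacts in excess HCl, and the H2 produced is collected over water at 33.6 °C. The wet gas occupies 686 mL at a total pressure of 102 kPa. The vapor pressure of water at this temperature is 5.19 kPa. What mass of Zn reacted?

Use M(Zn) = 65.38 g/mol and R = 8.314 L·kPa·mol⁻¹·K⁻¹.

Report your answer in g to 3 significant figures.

P(H2) = 102 − 5.19 = 96.81 kPa
n(H2) = PV/RT = (96.81 × 0.6860) / (8.314 × 306.75) = 0.02604 mol
n(Zn) = (1/1) × 0.02604 = 0.02604 mol
m(Zn) = 0.02604 × 65.38 = 1.702 g

1.70 g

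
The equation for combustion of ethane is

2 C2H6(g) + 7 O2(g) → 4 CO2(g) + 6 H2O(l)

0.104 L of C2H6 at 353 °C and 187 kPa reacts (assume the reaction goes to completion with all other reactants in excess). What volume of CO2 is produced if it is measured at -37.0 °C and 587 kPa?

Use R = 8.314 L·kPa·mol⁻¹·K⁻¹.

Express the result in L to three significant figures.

n(C2H6) = PV/RT = (187 × 0.104) / (8.314 × 626.15) = 0.003736 mol
n(CO2) = (4/2) × 0.003736 = 0.007472 mol
V = nRT/P = 0.007472 × 8.314 × 236.15 / 587 = 0.02499 L

0.0250 L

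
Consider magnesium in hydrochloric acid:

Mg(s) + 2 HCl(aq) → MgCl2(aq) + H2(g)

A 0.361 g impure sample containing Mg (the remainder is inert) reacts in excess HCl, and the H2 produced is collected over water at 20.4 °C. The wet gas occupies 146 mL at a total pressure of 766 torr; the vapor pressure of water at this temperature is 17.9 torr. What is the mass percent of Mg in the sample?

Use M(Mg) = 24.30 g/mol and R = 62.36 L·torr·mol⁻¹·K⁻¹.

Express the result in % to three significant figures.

40.2 %

P(H2) = 766 − 17.9 = 748.1 torr
n(H2) = PV/RT = (748.1 × 0.1460) / (62.36 × 293.55) = 0.005967 mol
n(Mg) = (1/1) × 0.005967 = 0.005967 mol
m(Mg) = 0.005967 × 24.30 = 0.1450 g
%Mg = 0.1450 / 0.361 × 100 = 40.17%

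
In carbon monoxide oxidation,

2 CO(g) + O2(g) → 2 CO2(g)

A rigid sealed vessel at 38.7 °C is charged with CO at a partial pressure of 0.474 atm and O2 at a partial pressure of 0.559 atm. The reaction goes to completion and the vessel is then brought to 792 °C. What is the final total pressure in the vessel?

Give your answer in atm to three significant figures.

2.72 atm

Because the vessel is rigid and T is held at 38.7 °C, work the stoichiometry in partial pressures (P_i = n_iRT/V).
P(O2) required for 0.474 atm of CO = (1/2) × 0.474 = 0.2370 atm; available 0.559 atm, so CO is limiting.
P(O2) remaining = 0.559 − (1/2) × 0.474 = 0.3220 atm
P(gaseous products) = (2)/2 × 0.474 = 0.4740 atm
P_total at 38.7 °C = 0.3220 + 0.4740 = 0.7960 atm
Scaling to 792 °C: P = 0.7960 × 1065.15/311.85 = 2.719 atm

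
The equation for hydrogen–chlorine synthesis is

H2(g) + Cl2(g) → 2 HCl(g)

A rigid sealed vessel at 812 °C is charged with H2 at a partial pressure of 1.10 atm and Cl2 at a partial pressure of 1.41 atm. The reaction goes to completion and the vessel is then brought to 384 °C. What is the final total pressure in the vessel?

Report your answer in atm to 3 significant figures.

1.52 atm

At constant V, partial pressures at 812 °C are proportional to moles, so apply stoichiometry directly to pressures.
P(Cl2) required for 1.10 atm of H2 = (1/1) × 1.10 = 1.100 atm; available 1.41 atm, so H2 is limiting.
P(Cl2) remaining = 1.41 − (1/1) × 1.10 = 0.3100 atm
P(gaseous products) = (2)/1 × 1.10 = 2.200 atm
P_total at 812 °C = 0.3100 + 2.200 = 2.510 atm
Scaling to 384 °C: P = 2.510 × 657.15/1085.15 = 1.520 atm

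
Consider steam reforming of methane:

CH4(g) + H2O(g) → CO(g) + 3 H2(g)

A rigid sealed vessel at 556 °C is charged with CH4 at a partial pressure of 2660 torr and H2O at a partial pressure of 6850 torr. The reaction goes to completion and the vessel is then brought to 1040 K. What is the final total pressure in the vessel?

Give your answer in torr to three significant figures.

With V and T fixed, P_i ∝ n_i, so the mole ratios apply directly to partial pressures at 556 °C.
P(H2O) required for 2660 torr of CH4 = (1/1) × 2660 = 2660 torr; available 6850 torr, so CH4 is limiting.
P(H2O) remaining = 6850 − (1/1) × 2660 = 4190 torr
P(gaseous products) = (1+3)/1 × 2660 = 10640 torr
P_total at 556 °C = 4190 + 10640 = 14830 torr
Scaling to 1040 K: P = 14830 × 1040/829.15 = 18600 torr

18600 torr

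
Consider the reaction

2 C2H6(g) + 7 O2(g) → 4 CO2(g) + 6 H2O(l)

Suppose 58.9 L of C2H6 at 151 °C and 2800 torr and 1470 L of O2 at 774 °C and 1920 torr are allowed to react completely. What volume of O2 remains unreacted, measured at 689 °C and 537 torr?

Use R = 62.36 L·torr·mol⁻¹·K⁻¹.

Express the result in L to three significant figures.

n(C2H6) = PV/RT = (2800 × 58.9) / (62.36 × 424.15) = 6.235 mol
n(O2) = PV/RT = (1920 × 1470) / (62.36 × 1047.15) = 43.22 mol
For 6.235 mol C2H6, stoichiometry requires (7/2) × 6.235 = 21.82 mol O2; 43.22 mol is available, so C2H6 is limiting.
n(O2) consumed = (7/2) × 6.235 = 21.82 mol; remaining = 43.22 − 21.82 = 21.40 mol
V(O2) = nRT/P = 21.40 × 62.36 × 962.15 / 537 = 2391 L

2390 L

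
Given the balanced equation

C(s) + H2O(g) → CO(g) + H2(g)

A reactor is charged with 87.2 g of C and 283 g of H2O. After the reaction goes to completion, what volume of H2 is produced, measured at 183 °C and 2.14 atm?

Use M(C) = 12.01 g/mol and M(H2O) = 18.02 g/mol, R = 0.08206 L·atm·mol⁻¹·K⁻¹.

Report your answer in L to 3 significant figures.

n(C) = 87.2 / 12.01 = 7.261 mol
n(H2O) = 283 / 18.02 = 15.70 mol
For 7.261 mol C, stoichiometry requires (1/1) × 7.261 = 7.261 mol H2O; 15.70 mol is available, so C is limiting.
n(H2) = (1/1) × 7.261 = 7.261 mol
V(H2) = nRT/P = 7.261 × 0.08206 × 456.15 / 2.14 = 127.0 L

127 L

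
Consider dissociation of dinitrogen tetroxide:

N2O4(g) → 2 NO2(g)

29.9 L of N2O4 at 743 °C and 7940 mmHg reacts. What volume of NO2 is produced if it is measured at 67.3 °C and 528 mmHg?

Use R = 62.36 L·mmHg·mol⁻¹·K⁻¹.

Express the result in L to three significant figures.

n(N2O4) = PV/RT = (7940 × 29.9) / (62.36 × 1016.15) = 3.747 mol
n(NO2) = (2/1) × 3.747 = 7.494 mol
V = nRT/P = 7.494 × 62.36 × 340.45 / 528 = 301.3 L

301 L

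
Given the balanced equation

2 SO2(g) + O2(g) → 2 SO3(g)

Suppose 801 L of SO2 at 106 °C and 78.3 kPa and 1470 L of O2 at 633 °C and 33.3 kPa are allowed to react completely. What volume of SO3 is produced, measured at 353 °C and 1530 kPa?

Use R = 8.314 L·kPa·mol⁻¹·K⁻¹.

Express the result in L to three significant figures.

44.2 L

n(SO2) = PV/RT = (78.3 × 801) / (8.314 × 379.15) = 19.90 mol
n(O2) = PV/RT = (33.3 × 1470) / (8.314 × 906.15) = 6.498 mol
For 19.90 mol SO2, stoichiometry requires (1/2) × 19.90 = 9.950 mol O2; 6.498 mol is available, so O2 is limiting.
n(SO3) = (2/1) × 6.498 = 13.00 mol
V(SO3) = nRT/P = 13.00 × 8.314 × 626.15 / 1530 = 44.23 L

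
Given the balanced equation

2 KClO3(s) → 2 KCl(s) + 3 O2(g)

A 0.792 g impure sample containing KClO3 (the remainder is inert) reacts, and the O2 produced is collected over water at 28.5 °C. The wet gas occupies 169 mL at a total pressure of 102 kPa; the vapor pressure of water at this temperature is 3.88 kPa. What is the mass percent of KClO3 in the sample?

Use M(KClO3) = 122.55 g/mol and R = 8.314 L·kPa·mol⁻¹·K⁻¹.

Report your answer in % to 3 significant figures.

68.2 %

P(O2) = 102 − 3.88 = 98.12 kPa
n(O2) = PV/RT = (98.12 × 0.1690) / (8.314 × 301.65) = 0.006612 mol
n(KClO3) = (2/3) × 0.006612 = 0.004408 mol
m(KClO3) = 0.004408 × 122.55 = 0.5402 g
%KClO3 = 0.5402 / 0.792 × 100 = 68.21%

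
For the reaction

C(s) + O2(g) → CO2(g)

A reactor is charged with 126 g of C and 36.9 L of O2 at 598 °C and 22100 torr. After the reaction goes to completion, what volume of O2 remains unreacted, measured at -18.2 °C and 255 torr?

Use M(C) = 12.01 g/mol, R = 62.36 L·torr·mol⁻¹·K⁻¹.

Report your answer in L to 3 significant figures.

282 L

n(C) = 126 / 12.01 = 10.49 mol
n(O2) = PV/RT = (22100 × 36.9) / (62.36 × 871.15) = 15.01 mol
For 10.49 mol C, stoichiometry requires (1/1) × 10.49 = 10.49 mol O2; 15.01 mol is available, so C is limiting.
n(O2) consumed = (1/1) × 10.49 = 10.49 mol; remaining = 15.01 − 10.49 = 4.520 mol
V(O2) = nRT/P = 4.520 × 62.36 × 254.95 / 255 = 281.8 L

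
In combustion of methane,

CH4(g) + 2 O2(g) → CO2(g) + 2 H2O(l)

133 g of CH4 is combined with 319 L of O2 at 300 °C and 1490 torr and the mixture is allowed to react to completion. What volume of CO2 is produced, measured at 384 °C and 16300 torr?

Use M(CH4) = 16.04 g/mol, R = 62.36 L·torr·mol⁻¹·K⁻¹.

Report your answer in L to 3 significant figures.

n(CH4) = 133 / 16.04 = 8.292 mol
n(O2) = PV/RT = (1490 × 319) / (62.36 × 573.15) = 13.30 mol
For 8.292 mol CH4, stoichiometry requires (2/1) × 8.292 = 16.58 mol O2; 13.30 mol is available, so O2 is limiting.
n(CO2) = (1/2) × 13.30 = 6.650 mol
V(CO2) = nRT/P = 6.650 × 62.36 × 657.15 / 16300 = 16.72 L

16.7 L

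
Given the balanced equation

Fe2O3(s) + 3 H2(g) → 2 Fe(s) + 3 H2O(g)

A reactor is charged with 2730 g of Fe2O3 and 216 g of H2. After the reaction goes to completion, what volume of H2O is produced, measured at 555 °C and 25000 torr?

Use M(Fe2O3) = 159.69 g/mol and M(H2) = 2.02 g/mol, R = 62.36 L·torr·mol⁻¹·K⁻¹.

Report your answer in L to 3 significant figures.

106 L

n(Fe2O3) = 2730 / 159.69 = 17.10 mol
n(H2) = 216 / 2.02 = 106.9 mol
For 17.10 mol Fe2O3, stoichiometry requires (3/1) × 17.10 = 51.30 mol H2; 106.9 mol is available, so Fe2O3 is limiting.
n(H2O) = (3/1) × 17.10 = 51.30 mol
V(H2O) = nRT/P = 51.30 × 62.36 × 828.15 / 25000 = 106.0 L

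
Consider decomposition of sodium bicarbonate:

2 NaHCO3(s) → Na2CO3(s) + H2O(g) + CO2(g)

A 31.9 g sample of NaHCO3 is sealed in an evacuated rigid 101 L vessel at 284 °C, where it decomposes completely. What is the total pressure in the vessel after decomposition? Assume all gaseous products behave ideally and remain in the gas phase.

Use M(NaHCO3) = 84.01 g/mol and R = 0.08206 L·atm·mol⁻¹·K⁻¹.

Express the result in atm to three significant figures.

0.172 atm

n(NaHCO3) = 31.9 / 84.01 = 0.3797 mol
n(gas produced) = (2/2) × 0.3797 = 0.3797 mol
P = nRT/V = 0.3797 × 0.08206 × 557.15 / 101 = 0.1719 atm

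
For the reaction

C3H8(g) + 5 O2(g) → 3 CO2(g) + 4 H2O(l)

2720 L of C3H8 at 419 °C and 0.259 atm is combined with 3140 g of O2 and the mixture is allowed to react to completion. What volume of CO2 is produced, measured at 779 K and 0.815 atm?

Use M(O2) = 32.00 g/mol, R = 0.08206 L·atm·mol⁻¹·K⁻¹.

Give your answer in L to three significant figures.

n(C3H8) = PV/RT = (0.259 × 2720) / (0.08206 × 692.15) = 12.40 mol
n(O2) = 3140 / 32.00 = 98.12 mol
For 12.40 mol C3H8, stoichiometry requires (5/1) × 12.40 = 62.00 mol O2; 98.12 mol is available, so C3H8 is limiting.
n(CO2) = (3/1) × 12.40 = 37.20 mol
V(CO2) = nRT/P = 37.20 × 0.08206 × 779 / 0.815 = 2918 L

2920 L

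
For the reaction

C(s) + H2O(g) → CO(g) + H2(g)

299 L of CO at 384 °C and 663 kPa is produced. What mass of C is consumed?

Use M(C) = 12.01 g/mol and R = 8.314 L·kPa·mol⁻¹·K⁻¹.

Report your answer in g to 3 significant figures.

n(CO) = PV/RT = (663 × 299) / (8.314 × 657.15) = 36.28 mol
n(C) = (1/1) × 36.28 = 36.28 mol
m(C) = 36.28 × 12.01 = 435.7 g

436 g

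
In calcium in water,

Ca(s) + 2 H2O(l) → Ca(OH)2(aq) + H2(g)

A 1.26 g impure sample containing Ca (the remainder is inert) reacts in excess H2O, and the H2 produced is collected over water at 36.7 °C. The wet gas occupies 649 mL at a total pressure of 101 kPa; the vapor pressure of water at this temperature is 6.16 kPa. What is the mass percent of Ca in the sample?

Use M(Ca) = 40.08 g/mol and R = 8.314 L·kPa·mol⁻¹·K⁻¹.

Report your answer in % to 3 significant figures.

P(H2) = 101 − 6.16 = 94.84 kPa
n(H2) = PV/RT = (94.84 × 0.6490) / (8.314 × 309.85) = 0.02389 mol
n(Ca) = (1/1) × 0.02389 = 0.02389 mol
m(Ca) = 0.02389 × 40.08 = 0.9575 g
%Ca = 0.9575 / 1.26 × 100 = 75.99%

76.0 %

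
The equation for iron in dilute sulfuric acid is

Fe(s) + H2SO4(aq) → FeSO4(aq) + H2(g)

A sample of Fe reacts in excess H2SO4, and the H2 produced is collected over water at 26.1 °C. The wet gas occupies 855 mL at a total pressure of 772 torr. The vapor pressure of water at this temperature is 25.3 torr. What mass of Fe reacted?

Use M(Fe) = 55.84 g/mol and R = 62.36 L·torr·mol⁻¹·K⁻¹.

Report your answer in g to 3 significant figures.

P(H2) = 772 − 25.3 = 746.7 torr
n(H2) = PV/RT = (746.7 × 0.8550) / (62.36 × 299.25) = 0.03421 mol
n(Fe) = (1/1) × 0.03421 = 0.03421 mol
m(Fe) = 0.03421 × 55.84 = 1.910 g

1.91 g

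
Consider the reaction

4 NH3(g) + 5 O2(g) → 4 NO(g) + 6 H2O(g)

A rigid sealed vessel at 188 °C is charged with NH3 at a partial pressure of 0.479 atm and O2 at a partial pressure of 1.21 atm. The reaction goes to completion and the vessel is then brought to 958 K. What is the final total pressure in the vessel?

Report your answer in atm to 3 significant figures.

3.76 atm

With V and T fixed, P_i ∝ n_i, so the mole ratios apply directly to partial pressures at 188 °C.
P(O2) required for 0.479 atm of NH3 = (5/4) × 0.479 = 0.5988 atm; available 1.21 atm, so NH3 is limiting.
P(O2) remaining = 1.21 − (5/4) × 0.479 = 0.6112 atm
P(gaseous products) = (4+6)/4 × 0.479 = 1.198 atm
P_total at 188 °C = 0.6112 + 1.198 = 1.809 atm
Scaling to 958 K: P = 1.809 × 958/461.15 = 3.758 atm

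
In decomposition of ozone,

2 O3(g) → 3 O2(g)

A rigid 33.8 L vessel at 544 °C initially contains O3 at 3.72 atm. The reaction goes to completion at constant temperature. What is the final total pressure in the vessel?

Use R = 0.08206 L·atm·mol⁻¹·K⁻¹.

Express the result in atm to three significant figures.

5.58 atm

Since T and V are fixed, P_final/P_initial = n_final/n_initial = 3/2.
P_final = (3/2) × 3.72 = 5.580 atm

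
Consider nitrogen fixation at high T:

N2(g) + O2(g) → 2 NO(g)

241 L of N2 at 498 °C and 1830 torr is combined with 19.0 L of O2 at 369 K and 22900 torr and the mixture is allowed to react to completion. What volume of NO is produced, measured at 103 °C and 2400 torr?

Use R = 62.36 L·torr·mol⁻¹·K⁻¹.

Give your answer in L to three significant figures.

179 L

n(N2) = PV/RT = (1830 × 241) / (62.36 × 771.15) = 9.171 mol
n(O2) = PV/RT = (22900 × 19.0) / (62.36 × 369) = 18.91 mol
For 9.171 mol N2, stoichiometry requires (1/1) × 9.171 = 9.171 mol O2; 18.91 mol is available, so N2 is limiting.
n(NO) = (2/1) × 9.171 = 18.34 mol
V(NO) = nRT/P = 18.34 × 62.36 × 376.15 / 2400 = 179.2 L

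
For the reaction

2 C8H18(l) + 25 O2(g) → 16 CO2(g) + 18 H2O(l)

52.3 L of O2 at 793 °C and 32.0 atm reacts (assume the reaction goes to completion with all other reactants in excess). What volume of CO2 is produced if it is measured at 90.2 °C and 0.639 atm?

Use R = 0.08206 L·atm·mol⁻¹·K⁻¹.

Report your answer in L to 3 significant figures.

n(O2) = PV/RT = (32.0 × 52.3) / (0.08206 × 1066.15) = 19.13 mol
n(CO2) = (16/25) × 19.13 = 12.24 mol
V = nRT/P = 12.24 × 0.08206 × 363.35 / 0.639 = 571.1 L

571 L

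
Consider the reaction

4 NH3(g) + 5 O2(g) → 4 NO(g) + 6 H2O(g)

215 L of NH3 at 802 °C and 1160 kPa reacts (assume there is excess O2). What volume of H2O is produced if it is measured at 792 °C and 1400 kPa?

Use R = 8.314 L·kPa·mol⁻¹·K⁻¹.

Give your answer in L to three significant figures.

265 L

n(NH3) = PV/RT = (1160 × 215) / (8.314 × 1075.15) = 27.90 mol
n(H2O) = (6/4) × 27.90 = 41.85 mol
V = nRT/P = 41.85 × 8.314 × 1065.15 / 1400 = 264.7 L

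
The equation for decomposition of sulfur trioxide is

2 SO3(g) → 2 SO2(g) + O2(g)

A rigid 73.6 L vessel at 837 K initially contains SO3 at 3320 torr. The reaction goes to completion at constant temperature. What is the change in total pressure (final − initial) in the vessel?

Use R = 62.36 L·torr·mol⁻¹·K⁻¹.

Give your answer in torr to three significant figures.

Rigid vessel, constant T ⇒ P scales with total gas moles (2 → 3).
P_final = (3/2) × 3320 = 4980 torr; ΔP = 4980 − 3320 = 1660 torr

1660 torr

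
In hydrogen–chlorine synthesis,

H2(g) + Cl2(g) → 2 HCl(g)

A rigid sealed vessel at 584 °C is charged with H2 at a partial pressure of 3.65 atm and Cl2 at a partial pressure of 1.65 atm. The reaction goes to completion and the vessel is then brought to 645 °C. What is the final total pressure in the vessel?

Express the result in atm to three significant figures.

At constant V, partial pressures at 584 °C are proportional to moles, so apply stoichiometry directly to pressures.
P(Cl2) required for 3.65 atm of H2 = (1/1) × 3.65 = 3.650 atm; available 1.65 atm, so Cl2 is limiting.
P(H2) remaining = 3.65 − (1/1) × 1.65 = 2.000 atm
P(gaseous products) = (2)/1 × 1.65 = 3.300 atm
P_total at 584 °C = 2.000 + 3.300 = 5.300 atm
Scaling to 645 °C: P = 5.300 × 918.15/857.15 = 5.677 atm

5.68 atm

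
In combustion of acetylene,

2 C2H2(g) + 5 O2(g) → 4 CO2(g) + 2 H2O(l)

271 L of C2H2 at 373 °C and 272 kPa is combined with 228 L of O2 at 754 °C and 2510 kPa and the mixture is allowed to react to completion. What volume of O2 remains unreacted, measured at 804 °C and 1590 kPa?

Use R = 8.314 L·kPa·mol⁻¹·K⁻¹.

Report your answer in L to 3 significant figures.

184 L

n(C2H2) = PV/RT = (272 × 271) / (8.314 × 646.15) = 13.72 mol
n(O2) = PV/RT = (2510 × 228) / (8.314 × 1027.15) = 67.01 mol
For 13.72 mol C2H2, stoichiometry requires (5/2) × 13.72 = 34.30 mol O2; 67.01 mol is available, so C2H2 is limiting.
n(O2) consumed = (5/2) × 13.72 = 34.30 mol; remaining = 67.01 − 34.30 = 32.71 mol
V(O2) = nRT/P = 32.71 × 8.314 × 1077.15 / 1590 = 184.2 L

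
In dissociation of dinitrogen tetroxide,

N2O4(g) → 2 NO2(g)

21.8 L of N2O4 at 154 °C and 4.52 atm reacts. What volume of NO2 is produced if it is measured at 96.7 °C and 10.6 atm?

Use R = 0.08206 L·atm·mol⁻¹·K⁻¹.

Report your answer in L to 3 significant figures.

16.1 L

n(N2O4) = PV/RT = (4.52 × 21.8) / (0.08206 × 427.15) = 2.811 mol
n(NO2) = (2/1) × 2.811 = 5.622 mol
V = nRT/P = 5.622 × 0.08206 × 369.85 / 10.6 = 16.10 L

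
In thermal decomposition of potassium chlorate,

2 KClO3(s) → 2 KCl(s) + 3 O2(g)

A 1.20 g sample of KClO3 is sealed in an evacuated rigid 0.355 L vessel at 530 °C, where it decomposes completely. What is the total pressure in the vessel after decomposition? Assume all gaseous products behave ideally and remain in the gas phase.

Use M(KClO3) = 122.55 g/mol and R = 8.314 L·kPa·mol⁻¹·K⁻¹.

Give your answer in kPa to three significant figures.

n(KClO3) = 1.20 / 122.55 = 0.009792 mol
n(gas produced) = (3/2) × 0.009792 = 0.01469 mol
P = nRT/V = 0.01469 × 8.314 × 803.15 / 0.355 = 276.3 kPa

276 kPa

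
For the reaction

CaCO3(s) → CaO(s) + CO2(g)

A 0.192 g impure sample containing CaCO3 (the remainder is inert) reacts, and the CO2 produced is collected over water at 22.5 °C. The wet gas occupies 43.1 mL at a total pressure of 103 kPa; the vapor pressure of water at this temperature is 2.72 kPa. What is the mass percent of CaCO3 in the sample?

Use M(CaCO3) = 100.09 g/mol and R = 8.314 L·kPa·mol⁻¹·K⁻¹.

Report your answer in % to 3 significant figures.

P(CO2) = 103 − 2.72 = 100.3 kPa
n(CO2) = PV/RT = (100.3 × 0.04310) / (8.314 × 295.65) = 0.001759 mol
n(CaCO3) = (1/1) × 0.001759 = 0.001759 mol
m(CaCO3) = 0.001759 × 100.09 = 0.1761 g
%CaCO3 = 0.1761 / 0.192 × 100 = 91.72%

91.7 %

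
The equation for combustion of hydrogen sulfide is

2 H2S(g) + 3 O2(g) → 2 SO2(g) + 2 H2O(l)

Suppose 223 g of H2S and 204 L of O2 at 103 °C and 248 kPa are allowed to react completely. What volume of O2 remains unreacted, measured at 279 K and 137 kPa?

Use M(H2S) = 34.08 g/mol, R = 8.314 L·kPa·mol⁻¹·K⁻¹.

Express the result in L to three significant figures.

108 L

n(H2S) = 223 / 34.08 = 6.543 mol
n(O2) = PV/RT = (248 × 204) / (8.314 × 376.15) = 16.18 mol
For 6.543 mol H2S, stoichiometry requires (3/2) × 6.543 = 9.815 mol O2; 16.18 mol is available, so H2S is limiting.
n(O2) consumed = (3/2) × 6.543 = 9.815 mol; remaining = 16.18 − 9.815 = 6.365 mol
V(O2) = nRT/P = 6.365 × 8.314 × 279 / 137 = 107.8 L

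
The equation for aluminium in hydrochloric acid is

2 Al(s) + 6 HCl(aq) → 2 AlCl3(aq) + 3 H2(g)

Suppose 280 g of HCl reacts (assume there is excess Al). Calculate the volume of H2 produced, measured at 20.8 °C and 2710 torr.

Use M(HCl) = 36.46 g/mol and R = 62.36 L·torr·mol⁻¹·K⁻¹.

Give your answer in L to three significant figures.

n(HCl) = 280.0 / 36.46 = 7.680 mol
n(H2) = (3/6) × 7.680 = 3.840 mol
V = nRT/P = 3.840 × 62.36 × 293.95 / 2710 = 25.97 L

26.0 L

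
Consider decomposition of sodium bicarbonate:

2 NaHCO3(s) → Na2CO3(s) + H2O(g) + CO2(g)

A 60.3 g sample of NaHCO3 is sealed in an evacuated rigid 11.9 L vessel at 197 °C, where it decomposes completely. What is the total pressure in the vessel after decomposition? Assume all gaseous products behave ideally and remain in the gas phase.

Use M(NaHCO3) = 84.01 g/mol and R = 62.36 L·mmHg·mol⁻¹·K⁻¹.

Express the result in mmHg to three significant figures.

1770 mmHg

n(NaHCO3) = 60.3 / 84.01 = 0.7178 mol
n(gas produced) = (2/2) × 0.7178 = 0.7178 mol
P = nRT/V = 0.7178 × 62.36 × 470.15 / 11.9 = 1768 mmHg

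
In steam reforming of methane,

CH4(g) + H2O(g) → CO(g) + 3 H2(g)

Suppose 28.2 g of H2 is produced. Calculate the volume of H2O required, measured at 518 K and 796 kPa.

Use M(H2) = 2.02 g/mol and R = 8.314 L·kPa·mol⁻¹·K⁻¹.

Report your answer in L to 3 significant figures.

25.2 L

n(H2) = 28.20 / 2.02 = 13.96 mol
n(H2O) = (1/3) × 13.96 = 4.653 mol
V = nRT/P = 4.653 × 8.314 × 518 / 796 = 25.17 L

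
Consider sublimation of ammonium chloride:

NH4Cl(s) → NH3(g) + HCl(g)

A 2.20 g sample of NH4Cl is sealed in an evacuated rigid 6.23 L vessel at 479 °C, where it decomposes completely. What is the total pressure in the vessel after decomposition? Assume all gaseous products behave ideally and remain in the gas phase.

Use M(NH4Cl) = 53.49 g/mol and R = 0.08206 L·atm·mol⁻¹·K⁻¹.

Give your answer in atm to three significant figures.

n(NH4Cl) = 2.20 / 53.49 = 0.04113 mol
n(gas produced) = (2/1) × 0.04113 = 0.08226 mol
P = nRT/V = 0.08226 × 0.08206 × 752.15 / 6.23 = 0.8150 atm

0.815 atm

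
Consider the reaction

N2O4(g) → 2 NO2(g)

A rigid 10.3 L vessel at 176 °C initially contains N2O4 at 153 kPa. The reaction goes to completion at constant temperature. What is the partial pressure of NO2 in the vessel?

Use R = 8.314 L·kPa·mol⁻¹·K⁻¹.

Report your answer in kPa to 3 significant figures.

n(N2O4)₀ = PV/RT = (153 × 10.3) / (8.314 × 449.15) = 0.4220 mol
n(NO2) = (2/1) × 0.4220 = 0.8440 mol
P(NO2) = nRT/V = 0.8440 × 8.314 × 449.15 / 10.3 = 306.0 kPa

306 kPa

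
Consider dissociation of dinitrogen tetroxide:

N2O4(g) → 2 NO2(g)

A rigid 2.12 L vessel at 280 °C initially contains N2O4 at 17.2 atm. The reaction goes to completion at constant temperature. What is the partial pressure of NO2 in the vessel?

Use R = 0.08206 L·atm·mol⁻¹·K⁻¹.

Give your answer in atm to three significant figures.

34.4 atm

n(N2O4)₀ = PV/RT = (17.2 × 2.12) / (0.08206 × 553.15) = 0.8033 mol
n(NO2) = (2/1) × 0.8033 = 1.607 mol
P(NO2) = nRT/V = 1.607 × 0.08206 × 553.15 / 2.12 = 34.41 atm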